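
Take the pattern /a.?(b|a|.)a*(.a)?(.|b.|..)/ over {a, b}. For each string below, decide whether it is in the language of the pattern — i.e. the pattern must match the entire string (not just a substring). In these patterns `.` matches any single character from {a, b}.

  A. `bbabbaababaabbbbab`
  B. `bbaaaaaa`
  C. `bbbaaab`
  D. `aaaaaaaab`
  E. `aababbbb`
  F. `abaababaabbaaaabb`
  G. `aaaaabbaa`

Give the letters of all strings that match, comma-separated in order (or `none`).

D

A → no match — must start with `a`
B. `bbaaaaaa` → no match — must start with `a`
C. `bbbaaab` → no match — must start with `a`
D. `aaaaaaaab` → match
E. `aababbbb` → no match
F → no match
G. `aaaaabbaa` → no match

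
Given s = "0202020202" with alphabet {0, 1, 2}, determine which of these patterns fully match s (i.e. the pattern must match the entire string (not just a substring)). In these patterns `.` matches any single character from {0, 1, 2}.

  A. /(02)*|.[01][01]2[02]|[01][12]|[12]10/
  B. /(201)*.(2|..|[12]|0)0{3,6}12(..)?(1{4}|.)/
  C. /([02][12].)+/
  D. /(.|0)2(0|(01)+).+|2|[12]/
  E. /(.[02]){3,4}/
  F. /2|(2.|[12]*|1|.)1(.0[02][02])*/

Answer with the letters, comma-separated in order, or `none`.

A, D

A → match
B → no match
C → no match
D → match
E → no match
F → no match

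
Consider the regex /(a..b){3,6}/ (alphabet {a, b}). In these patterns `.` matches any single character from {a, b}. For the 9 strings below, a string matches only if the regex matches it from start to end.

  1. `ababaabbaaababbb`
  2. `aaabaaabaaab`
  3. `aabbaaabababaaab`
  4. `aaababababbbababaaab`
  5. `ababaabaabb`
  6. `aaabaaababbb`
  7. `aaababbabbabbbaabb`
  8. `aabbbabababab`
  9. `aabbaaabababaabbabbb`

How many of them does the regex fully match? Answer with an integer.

6

1 → match
2. `aaabaaabaaab` → match
3 → match
4 → match
5. `ababaabaabb` → no match
6. `aaabaaababbb` → match
7 → no match
8 → no match
9 → match
Total matched: 6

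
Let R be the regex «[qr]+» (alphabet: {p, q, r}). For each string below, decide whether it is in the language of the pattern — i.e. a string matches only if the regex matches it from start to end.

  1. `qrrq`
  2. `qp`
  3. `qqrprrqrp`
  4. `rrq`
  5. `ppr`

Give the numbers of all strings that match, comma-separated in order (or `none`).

1 → match
2 → no match
3 → no match
4 → match
5 → no match

1, 4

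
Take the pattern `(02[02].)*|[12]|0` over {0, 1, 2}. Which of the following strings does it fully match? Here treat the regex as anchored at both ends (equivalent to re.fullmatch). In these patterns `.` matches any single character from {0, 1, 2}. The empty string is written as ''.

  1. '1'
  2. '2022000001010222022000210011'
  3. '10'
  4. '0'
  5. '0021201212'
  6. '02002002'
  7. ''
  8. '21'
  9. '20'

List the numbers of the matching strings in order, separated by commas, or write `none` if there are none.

1 → match
2 → no match
3 → no match
4 → match
5 → no match
6 → no match
7 → match
8 → no match
9 → no match

1, 4, 7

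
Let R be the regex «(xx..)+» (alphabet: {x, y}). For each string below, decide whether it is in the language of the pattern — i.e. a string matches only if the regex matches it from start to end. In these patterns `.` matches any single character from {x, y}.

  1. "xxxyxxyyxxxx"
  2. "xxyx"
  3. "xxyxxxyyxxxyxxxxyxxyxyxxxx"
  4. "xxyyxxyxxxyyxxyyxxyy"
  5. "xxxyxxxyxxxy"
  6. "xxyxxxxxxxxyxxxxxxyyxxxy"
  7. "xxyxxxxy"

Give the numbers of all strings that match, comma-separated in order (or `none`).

1, 2, 4, 5, 6, 7

1 → match
2 → match
3 → no match
4 → match
5 → match
6 → match
7 → match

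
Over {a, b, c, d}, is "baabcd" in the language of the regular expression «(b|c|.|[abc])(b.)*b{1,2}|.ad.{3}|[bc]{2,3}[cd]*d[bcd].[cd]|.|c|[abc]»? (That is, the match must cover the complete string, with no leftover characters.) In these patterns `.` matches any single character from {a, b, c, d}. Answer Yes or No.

No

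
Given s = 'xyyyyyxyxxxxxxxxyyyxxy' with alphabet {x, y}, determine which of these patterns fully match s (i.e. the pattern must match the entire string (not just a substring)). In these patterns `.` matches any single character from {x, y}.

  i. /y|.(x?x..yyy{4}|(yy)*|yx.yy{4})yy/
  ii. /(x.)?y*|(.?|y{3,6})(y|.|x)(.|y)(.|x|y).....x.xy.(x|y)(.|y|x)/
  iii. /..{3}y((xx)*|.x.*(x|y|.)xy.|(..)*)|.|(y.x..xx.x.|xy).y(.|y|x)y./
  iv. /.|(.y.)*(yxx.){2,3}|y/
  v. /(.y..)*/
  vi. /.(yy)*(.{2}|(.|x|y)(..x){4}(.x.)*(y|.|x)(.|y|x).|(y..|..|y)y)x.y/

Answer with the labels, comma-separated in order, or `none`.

vi

i → no match
ii → no match
iii → no match
iv → no match
v → no match
vi → match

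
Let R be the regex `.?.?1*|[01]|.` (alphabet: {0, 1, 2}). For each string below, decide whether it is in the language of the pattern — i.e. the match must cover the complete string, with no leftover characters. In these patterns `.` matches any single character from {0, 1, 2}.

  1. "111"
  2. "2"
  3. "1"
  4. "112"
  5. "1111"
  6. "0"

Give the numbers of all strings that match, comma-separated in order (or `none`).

1 → match
2 → match
3 → match
4 → no match
5 → match
6 → match

1, 2, 3, 5, 6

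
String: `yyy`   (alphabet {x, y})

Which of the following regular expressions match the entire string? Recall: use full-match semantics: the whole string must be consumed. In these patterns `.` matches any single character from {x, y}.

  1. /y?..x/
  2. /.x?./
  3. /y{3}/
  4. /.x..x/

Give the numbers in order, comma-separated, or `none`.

1 → no match — must end with `x`
2 → no match
3 → match
4 → no match — must end with `x`

3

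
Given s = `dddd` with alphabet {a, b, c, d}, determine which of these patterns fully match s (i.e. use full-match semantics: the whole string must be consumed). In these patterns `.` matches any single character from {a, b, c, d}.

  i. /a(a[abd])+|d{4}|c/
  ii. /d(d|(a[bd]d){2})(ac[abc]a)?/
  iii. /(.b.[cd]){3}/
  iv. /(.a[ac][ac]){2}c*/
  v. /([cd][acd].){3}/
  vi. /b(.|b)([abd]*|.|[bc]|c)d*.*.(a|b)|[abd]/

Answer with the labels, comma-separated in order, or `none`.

i → match
ii → no match
iii → no match
iv → no match
v → no match
vi → no match

i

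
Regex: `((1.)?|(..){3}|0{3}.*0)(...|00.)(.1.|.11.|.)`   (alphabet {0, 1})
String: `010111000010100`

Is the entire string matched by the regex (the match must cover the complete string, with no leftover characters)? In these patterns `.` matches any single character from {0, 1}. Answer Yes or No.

No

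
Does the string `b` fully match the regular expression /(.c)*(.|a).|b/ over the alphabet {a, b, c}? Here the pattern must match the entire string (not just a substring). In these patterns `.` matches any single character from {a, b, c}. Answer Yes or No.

Yes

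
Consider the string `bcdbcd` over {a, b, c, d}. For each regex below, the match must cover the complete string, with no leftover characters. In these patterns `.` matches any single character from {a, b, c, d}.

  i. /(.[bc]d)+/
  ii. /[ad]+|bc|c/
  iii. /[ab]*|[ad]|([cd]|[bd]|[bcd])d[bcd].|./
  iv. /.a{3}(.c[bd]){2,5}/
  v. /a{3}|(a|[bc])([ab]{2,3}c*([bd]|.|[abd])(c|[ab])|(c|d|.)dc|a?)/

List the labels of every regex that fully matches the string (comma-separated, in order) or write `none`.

i → match
ii → no match
iii → no match
iv → no match
v → no match

i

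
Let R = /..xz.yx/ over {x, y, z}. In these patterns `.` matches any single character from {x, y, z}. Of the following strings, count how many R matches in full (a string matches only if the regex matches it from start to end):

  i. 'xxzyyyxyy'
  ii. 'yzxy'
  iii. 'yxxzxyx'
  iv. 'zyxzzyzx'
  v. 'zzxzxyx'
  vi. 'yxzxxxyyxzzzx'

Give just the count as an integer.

2

i → no match — must end with 'yx'
ii → no match — must end with 'yx'
iii → match
iv → no match — must end with 'yx'
v → match
vi → no match — must end with 'yx'
Total matched: 2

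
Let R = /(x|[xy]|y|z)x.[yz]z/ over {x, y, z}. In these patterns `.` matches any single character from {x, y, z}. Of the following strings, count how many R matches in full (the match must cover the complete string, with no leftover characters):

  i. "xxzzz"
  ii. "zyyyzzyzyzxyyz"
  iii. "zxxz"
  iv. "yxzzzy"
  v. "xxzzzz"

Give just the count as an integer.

1

i. "xxzzz" → match
ii → no match
iii. "zxxz" → no match
iv. "yxzzzy" → no match — must end with "z"
v. "xxzzzz" → no match
Total matched: 1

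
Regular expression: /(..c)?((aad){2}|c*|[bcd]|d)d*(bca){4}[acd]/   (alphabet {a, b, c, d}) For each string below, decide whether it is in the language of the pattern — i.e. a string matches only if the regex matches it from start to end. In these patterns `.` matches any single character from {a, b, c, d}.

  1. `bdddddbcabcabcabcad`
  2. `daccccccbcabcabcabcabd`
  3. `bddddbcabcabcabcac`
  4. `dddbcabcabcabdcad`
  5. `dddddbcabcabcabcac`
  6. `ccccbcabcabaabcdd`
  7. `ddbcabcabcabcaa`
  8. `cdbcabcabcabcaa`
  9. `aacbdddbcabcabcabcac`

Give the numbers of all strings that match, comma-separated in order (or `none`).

1 → match
2 → no match
3 → match
4 → no match
5 → match
6 → no match
7 → match
8 → match
9 → match

1, 3, 5, 7, 8, 9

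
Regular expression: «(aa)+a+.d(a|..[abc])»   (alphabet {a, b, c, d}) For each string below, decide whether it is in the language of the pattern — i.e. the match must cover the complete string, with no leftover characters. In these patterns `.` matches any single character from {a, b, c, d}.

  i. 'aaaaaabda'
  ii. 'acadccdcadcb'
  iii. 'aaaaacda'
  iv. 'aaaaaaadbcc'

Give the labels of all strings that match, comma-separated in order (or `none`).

i → match
ii → no match — must start with 'aa'
iii → match
iv → match

i, iii, iv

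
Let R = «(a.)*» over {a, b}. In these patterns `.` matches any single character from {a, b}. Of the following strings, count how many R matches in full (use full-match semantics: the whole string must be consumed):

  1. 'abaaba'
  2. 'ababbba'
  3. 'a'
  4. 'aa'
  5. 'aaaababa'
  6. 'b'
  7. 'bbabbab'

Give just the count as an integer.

1

1 → no match
2 → no match
3 → no match
4 → match
5 → no match
6 → no match
7 → no match
Total matched: 1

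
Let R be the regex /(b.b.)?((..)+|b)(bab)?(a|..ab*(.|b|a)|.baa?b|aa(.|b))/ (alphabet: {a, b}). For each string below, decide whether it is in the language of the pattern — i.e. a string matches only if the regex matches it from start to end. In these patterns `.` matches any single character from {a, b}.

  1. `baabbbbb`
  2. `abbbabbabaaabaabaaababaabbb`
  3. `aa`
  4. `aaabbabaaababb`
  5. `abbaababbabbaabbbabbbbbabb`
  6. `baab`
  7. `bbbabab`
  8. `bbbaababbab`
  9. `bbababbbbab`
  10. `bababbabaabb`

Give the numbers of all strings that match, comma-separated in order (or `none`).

6

1. `baabbbbb` → no match
2 → no match
3. `aa` → no match
4 → no match
5 → no match
6. `baab` → match
7. `bbbabab` → no match
8. `bbbaababbab` → no match
9. `bbababbbbab` → no match
10. `bababbabaabb` → no match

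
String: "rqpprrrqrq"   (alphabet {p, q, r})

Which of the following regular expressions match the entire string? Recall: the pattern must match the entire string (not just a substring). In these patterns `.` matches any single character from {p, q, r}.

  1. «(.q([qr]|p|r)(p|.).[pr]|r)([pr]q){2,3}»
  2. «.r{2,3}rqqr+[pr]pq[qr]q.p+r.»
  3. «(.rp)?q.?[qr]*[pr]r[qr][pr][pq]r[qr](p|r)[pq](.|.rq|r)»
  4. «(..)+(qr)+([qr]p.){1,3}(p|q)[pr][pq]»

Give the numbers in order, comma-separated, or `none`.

1 → match
2 → no match
3 → no match
4 → no match

1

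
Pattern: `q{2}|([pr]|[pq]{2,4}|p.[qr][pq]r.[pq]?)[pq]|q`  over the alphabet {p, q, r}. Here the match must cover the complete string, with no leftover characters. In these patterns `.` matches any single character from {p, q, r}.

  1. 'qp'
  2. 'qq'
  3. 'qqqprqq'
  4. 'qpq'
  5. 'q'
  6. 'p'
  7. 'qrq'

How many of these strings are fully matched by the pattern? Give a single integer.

1 → no match
2 → match
3 → no match
4 → match
5 → match
6 → no match
7 → no match
Total matched: 3

3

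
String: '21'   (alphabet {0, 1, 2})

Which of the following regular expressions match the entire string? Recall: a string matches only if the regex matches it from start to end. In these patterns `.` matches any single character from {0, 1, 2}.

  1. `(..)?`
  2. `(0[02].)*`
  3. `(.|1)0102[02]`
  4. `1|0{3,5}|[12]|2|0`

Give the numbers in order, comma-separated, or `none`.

1

1 → match
2 → no match
3 → no match
4 → no match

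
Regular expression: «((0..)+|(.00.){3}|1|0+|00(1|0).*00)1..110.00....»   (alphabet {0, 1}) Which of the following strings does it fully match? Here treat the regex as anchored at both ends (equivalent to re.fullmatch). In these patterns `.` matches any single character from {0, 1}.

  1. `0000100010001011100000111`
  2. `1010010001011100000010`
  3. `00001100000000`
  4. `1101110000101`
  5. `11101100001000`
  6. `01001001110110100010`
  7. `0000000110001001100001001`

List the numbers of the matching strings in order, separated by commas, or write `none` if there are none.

1 → match
2 → no match
3 → no match
4 → no match
5 → match
6 → no match
7 → match

1, 5, 7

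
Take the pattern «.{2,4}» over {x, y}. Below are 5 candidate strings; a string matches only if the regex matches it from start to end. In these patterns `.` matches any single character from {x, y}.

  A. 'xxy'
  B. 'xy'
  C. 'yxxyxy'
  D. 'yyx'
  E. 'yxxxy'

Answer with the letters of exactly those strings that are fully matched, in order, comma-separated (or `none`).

A. 'xxy' → match
B. 'xy' → match
C. 'yxxyxy' → no match
D. 'yyx' → match
E. 'yxxxy' → no match

A, B, D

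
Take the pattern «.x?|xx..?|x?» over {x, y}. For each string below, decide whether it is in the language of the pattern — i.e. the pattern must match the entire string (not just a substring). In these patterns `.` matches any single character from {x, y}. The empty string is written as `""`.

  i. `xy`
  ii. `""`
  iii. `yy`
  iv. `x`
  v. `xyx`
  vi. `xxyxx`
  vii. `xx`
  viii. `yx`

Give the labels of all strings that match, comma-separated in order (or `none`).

ii, iv, vii, viii

i → no match
ii → match
iii → no match
iv → match
v → no match
vi → no match
vii → match
viii → match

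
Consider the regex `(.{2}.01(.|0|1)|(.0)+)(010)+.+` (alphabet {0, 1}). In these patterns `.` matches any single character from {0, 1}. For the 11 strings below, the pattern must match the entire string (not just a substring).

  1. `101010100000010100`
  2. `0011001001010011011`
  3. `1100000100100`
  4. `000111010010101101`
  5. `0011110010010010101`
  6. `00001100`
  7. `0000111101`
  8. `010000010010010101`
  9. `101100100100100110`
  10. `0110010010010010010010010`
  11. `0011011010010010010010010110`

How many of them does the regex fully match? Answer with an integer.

1 → match
2 → no match
3 → no match
4 → no match
5 → no match
6. `00001100` → no match
7. `0000111101` → no match
8 → no match
9 → no match
10 → no match
11 → no match
Total matched: 1

1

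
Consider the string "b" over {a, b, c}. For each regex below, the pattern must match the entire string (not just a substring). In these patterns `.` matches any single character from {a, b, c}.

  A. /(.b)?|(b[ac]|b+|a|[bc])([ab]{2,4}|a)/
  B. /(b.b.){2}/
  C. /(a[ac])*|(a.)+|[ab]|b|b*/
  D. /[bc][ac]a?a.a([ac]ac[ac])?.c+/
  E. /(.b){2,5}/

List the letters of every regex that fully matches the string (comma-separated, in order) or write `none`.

A → no match
B → no match
C → match
D → no match — must end with "c"
E → no match

C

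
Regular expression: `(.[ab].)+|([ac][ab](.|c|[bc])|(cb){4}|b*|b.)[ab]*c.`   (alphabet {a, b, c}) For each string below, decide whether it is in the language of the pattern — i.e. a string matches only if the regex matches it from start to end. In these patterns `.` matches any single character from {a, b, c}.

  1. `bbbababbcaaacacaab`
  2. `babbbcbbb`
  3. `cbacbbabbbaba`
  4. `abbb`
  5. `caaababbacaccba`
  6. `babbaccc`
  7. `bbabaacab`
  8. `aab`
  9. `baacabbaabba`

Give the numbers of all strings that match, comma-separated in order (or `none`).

1, 2, 5, 7, 8, 9

1 → match
2. `babbbcbbb` → match
3 → no match
4. `abbb` → no match
5 → match
6. `babbaccc` → no match
7. `bbabaacab` → match
8. `aab` → match
9. `baacabbaabba` → match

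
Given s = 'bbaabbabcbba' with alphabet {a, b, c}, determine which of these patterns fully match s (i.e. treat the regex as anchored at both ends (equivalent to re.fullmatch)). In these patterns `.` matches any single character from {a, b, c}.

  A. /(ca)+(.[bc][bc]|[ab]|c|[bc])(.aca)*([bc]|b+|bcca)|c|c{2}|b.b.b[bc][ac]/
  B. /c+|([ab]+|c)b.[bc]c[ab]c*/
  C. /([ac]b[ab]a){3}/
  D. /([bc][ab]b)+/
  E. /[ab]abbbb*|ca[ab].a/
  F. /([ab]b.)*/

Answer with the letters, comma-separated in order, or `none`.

F

A → no match
B → no match
C → no match
D → no match — must end with 'b'
E → no match
F → match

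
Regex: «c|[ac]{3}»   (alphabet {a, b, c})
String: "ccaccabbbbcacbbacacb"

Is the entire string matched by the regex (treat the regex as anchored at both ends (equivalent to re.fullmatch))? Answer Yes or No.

No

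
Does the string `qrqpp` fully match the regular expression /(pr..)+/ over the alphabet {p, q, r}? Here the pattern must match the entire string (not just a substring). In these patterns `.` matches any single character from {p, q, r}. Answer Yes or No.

No

Every match must start with `pr`, but `qrqpp` does not.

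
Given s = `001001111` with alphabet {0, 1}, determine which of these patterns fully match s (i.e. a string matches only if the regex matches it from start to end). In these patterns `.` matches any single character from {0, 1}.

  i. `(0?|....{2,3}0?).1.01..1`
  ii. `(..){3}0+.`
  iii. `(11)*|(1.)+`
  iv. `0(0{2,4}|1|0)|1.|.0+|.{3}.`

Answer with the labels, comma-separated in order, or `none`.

i → match
ii → no match
iii → no match
iv → no match

i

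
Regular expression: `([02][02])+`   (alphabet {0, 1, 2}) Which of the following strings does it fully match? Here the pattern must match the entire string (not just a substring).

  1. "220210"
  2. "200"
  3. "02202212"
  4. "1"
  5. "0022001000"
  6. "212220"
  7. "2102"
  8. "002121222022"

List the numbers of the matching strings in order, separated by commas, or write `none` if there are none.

1 → no match
2 → no match
3 → no match
4 → no match
5 → no match
6 → no match
7 → no match
8 → no match

none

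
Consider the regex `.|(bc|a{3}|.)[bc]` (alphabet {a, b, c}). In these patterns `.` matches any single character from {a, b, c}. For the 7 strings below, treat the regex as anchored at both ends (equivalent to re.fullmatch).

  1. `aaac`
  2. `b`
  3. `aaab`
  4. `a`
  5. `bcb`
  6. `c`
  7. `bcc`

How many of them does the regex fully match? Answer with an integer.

1 → match
2 → match
3 → match
4 → match
5 → match
6 → match
7 → match
Total matched: 7

7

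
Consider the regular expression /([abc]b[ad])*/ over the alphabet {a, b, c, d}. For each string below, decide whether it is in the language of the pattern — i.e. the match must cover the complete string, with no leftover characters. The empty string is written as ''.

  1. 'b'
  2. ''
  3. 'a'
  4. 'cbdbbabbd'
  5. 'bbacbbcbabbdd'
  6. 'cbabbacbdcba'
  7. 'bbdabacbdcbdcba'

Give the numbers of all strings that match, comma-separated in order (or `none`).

1. 'b' → no match
2. '' → match
3. 'a' → no match
4. 'cbdbbabbd' → match
5 → no match
6. 'cbabbacbdcba' → match
7 → match

2, 4, 6, 7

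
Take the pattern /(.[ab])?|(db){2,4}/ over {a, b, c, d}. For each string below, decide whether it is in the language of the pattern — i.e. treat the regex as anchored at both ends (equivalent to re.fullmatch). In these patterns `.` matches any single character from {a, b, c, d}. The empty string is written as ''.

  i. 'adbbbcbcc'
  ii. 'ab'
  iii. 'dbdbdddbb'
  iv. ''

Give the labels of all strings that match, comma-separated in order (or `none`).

ii, iv

i → no match
ii → match
iii → no match
iv → match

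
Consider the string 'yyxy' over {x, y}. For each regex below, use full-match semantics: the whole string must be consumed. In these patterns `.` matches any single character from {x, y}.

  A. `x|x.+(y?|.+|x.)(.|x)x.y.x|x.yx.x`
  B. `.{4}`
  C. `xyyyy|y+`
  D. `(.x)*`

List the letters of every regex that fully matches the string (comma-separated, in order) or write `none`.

B

A → no match — must start with 'x'
B → match
C → no match
D → no match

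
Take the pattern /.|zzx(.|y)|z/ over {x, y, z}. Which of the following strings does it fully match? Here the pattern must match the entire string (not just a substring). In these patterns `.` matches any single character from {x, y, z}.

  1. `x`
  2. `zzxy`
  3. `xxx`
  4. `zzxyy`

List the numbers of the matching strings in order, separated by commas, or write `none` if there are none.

1, 2

1. `x` → match
2. `zzxy` → match
3. `xxx` → no match
4. `zzxyy` → no match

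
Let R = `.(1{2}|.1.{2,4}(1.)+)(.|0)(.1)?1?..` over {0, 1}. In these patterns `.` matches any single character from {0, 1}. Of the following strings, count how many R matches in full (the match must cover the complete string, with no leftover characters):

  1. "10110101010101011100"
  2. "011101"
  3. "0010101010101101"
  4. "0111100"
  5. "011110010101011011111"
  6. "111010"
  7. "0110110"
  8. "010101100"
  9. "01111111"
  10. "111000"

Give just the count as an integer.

1 → match
2 → match
3 → match
4 → match
5 → match
6 → match
7 → match
8 → no match
9 → match
10 → match
Total matched: 9

9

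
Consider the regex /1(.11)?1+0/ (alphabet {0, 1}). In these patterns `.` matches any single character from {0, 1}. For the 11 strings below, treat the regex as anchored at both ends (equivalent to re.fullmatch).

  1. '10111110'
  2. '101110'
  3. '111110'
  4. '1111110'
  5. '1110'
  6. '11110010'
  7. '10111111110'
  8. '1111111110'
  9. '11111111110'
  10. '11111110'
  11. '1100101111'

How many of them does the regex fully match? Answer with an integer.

9

1 → match
2 → match
3 → match
4 → match
5 → match
6 → no match
7 → match
8 → match
9 → match
10 → match
11 → no match — must end with '10'
Total matched: 9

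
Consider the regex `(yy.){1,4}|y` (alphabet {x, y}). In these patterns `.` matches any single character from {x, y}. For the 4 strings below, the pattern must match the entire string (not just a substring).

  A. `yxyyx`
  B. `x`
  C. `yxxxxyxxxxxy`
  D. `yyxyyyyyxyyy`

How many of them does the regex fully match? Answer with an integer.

A → no match
B → no match
C → no match
D → match
Total matched: 1

1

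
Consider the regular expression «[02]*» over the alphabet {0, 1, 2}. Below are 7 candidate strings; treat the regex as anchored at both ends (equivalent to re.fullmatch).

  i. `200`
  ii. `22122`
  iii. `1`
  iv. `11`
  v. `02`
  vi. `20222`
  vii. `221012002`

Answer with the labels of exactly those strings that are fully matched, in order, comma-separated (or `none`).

i, v, vi

i → match
ii → no match
iii → no match
iv → no match
v → match
vi → match
vii → no match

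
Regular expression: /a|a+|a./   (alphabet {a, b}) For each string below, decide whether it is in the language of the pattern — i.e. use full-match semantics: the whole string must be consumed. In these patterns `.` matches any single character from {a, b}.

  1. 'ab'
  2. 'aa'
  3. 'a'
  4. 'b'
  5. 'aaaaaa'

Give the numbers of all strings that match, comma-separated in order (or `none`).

1, 2, 3, 5

1 → match
2 → match
3 → match
4 → no match — must start with 'a'
5 → match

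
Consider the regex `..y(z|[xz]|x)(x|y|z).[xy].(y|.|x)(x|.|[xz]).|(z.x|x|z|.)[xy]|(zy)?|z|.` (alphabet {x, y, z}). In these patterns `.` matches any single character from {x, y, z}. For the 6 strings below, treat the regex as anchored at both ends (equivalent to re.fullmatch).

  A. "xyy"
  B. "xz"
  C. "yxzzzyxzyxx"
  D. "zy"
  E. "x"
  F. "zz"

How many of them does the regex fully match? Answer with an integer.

2

A. "xyy" → no match
B. "xz" → no match
C. "yxzzzyxzyxx" → no match
D. "zy" → match
E. "x" → match
F. "zz" → no match
Total matched: 2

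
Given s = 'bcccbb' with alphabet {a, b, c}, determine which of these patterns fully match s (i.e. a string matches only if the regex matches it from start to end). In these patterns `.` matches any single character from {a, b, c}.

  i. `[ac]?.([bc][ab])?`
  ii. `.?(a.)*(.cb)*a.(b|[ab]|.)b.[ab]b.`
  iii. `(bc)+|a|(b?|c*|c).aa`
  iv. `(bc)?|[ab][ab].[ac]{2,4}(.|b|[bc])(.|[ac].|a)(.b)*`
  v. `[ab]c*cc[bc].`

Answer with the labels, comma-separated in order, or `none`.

i → no match
ii → no match
iii → no match
iv → no match
v → match

v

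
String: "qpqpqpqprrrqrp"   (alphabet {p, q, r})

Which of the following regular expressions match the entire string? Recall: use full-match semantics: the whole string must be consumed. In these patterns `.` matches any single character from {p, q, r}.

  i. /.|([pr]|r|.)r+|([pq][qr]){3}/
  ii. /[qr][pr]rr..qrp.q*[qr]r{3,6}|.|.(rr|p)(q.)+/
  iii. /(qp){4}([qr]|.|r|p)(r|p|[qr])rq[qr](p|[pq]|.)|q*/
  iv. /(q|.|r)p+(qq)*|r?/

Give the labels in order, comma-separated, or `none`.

i → no match
ii → no match
iii → match
iv → no match

iii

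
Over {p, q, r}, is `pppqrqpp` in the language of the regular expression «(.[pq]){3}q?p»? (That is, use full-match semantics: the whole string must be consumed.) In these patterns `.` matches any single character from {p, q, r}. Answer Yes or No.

No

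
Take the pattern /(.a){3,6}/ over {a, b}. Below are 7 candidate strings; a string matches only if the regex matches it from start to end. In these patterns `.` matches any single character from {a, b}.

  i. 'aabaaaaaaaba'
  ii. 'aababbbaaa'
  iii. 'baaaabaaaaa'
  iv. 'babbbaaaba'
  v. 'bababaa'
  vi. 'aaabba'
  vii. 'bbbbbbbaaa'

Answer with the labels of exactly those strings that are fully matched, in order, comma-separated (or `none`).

i

i. 'aabaaaaaaaba' → match
ii. 'aababbbaaa' → no match
iii. 'baaaabaaaaa' → no match
iv. 'babbbaaaba' → no match
v. 'bababaa' → no match
vi. 'aaabba' → no match
vii. 'bbbbbbbaaa' → no match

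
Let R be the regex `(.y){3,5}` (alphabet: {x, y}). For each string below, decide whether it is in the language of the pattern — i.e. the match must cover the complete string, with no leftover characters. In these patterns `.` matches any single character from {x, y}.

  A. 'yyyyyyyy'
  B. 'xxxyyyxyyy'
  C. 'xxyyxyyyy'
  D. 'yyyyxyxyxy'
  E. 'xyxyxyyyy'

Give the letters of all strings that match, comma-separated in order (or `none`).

A → match
B → no match
C → no match
D → match
E → no match

A, D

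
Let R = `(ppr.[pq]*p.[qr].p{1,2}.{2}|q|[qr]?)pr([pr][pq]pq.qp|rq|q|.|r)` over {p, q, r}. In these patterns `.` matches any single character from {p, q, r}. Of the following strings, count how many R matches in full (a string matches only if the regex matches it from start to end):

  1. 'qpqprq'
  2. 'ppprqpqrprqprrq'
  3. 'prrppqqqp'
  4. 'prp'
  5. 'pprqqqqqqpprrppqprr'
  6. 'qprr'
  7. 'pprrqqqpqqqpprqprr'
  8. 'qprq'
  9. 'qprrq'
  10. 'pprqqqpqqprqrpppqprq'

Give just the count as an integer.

1 → no match
2 → no match
3 → match
4 → match
5 → match
6 → match
7 → match
8 → match
9 → match
10 → match
Total matched: 8

8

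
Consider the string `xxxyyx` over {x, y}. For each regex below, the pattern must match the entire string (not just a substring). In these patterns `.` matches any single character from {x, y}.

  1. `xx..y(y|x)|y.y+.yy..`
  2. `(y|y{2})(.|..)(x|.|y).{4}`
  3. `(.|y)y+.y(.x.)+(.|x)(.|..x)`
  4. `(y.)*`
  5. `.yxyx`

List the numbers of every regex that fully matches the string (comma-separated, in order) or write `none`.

1

1 → match
2 → no match — must start with `y`
3 → no match
4 → no match
5 → no match — must end with `yxyx`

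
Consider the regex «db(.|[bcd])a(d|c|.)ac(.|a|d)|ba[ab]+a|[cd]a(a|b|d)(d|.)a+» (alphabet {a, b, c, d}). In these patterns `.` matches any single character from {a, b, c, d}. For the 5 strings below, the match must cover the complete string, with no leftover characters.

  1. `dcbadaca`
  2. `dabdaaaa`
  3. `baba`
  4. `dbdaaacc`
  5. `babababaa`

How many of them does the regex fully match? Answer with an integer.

1 → no match
2 → match
3 → match
4 → match
5 → match
Total matched: 4

4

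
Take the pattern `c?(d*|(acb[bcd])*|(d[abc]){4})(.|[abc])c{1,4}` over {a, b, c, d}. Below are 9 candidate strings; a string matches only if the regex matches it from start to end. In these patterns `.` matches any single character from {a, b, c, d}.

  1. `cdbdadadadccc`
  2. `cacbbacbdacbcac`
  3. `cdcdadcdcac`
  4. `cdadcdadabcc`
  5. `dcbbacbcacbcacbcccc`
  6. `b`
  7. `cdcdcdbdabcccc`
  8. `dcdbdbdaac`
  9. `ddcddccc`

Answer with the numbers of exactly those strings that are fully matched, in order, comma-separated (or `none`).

1 → match
2 → match
3. `cdcdadcdcac` → match
4. `cdadcdadabcc` → match
5 → no match
6. `b` → no match — must end with `c`
7 → match
8. `dcdbdbdaac` → match
9. `ddcddccc` → no match

1, 2, 3, 4, 7, 8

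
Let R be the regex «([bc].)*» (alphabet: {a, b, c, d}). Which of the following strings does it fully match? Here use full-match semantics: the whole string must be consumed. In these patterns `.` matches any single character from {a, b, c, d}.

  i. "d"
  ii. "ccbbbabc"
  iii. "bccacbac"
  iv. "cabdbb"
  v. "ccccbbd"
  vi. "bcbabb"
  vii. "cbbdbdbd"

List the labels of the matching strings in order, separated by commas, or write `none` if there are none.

ii, iv, vi, vii

i → no match
ii → match
iii → no match
iv → match
v → no match
vi → match
vii → match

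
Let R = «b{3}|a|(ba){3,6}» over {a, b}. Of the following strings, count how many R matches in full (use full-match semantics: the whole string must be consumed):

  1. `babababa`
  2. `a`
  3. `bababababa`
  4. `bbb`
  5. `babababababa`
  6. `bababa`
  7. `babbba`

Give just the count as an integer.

6

1 → match
2 → match
3 → match
4 → match
5 → match
6 → match
7 → no match
Total matched: 6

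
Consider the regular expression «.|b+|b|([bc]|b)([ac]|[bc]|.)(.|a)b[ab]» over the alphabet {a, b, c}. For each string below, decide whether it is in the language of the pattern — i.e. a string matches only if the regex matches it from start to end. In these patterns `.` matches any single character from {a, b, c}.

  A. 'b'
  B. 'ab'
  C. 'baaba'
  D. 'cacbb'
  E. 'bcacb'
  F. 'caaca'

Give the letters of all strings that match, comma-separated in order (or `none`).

A, C, D

A → match
B → no match
C → match
D → match
E → no match
F → no match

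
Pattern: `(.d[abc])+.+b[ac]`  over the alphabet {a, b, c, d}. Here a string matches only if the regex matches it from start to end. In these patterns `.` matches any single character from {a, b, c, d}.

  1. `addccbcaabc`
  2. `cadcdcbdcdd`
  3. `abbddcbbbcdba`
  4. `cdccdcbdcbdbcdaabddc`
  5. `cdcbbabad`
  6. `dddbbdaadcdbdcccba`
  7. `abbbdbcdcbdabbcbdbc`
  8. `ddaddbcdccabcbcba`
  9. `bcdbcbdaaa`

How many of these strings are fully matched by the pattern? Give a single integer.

1 → no match
2 → no match
3 → no match
4 → no match
5 → no match
6 → no match
7 → no match
8 → match
9 → no match
Total matched: 1

1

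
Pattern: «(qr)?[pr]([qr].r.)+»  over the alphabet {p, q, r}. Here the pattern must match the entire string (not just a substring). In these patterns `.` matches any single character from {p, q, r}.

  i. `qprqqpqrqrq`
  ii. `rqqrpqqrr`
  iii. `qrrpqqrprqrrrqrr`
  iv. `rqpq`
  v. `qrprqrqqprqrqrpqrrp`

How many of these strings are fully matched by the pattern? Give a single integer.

2

i → no match
ii → match
iii → no match
iv → no match
v → match
Total matched: 2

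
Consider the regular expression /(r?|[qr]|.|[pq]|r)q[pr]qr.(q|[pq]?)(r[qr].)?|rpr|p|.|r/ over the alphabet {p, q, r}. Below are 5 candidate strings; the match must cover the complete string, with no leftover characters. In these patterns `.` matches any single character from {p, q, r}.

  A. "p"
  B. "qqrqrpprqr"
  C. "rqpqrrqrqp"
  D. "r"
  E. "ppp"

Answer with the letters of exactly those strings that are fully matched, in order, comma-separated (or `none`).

A → match
B → match
C → match
D → match
E → no match

A, B, C, D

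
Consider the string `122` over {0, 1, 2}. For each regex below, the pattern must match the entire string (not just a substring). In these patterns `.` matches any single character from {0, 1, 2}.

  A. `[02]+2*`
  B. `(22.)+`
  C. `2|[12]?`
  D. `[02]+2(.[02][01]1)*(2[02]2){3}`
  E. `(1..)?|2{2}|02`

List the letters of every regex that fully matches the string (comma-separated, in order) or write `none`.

A → no match
B → no match — must start with `22`
C → no match
D → no match
E → match

E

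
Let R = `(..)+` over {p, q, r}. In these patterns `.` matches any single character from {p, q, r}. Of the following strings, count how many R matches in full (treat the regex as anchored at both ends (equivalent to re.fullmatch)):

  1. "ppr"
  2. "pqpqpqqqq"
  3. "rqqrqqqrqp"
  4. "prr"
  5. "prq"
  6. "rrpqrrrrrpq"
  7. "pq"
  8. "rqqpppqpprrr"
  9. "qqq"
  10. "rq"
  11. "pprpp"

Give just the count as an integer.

1. "ppr" → no match
2. "pqpqpqqqq" → no match
3. "rqqrqqqrqp" → match
4. "prr" → no match
5. "prq" → no match
6. "rrpqrrrrrpq" → no match
7. "pq" → match
8. "rqqpppqpprrr" → match
9. "qqq" → no match
10. "rq" → match
11. "pprpp" → no match
Total matched: 4

4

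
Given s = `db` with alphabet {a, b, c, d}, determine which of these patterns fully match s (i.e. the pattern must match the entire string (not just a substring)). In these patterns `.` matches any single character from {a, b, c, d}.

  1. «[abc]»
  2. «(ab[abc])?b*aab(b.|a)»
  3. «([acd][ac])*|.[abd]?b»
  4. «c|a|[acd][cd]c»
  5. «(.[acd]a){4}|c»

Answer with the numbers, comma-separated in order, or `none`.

1 → no match
2 → no match
3 → match
4 → no match
5 → no match

3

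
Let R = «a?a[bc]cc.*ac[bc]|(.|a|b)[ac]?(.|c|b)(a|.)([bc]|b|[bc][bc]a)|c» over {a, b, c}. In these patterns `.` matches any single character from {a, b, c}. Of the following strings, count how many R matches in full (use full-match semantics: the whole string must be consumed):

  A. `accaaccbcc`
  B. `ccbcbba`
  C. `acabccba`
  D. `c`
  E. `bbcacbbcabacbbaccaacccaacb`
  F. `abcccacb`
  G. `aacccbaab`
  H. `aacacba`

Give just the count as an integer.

4

A → no match
B → match
C → no match
D → match
E → no match
F → match
G → no match
H → match
Total matched: 4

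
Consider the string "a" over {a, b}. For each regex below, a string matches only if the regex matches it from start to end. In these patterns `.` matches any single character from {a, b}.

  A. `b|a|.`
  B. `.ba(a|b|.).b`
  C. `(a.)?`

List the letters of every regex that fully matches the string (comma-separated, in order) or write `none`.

A → match
B → no match — must end with "b"
C → no match

A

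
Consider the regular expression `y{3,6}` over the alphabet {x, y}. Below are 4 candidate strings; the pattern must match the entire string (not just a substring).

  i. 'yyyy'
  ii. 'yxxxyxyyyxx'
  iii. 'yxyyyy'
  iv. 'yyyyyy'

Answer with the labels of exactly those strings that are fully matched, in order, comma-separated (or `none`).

i, iv

i → match
ii → no match — must end with 'y'
iii → no match
iv → match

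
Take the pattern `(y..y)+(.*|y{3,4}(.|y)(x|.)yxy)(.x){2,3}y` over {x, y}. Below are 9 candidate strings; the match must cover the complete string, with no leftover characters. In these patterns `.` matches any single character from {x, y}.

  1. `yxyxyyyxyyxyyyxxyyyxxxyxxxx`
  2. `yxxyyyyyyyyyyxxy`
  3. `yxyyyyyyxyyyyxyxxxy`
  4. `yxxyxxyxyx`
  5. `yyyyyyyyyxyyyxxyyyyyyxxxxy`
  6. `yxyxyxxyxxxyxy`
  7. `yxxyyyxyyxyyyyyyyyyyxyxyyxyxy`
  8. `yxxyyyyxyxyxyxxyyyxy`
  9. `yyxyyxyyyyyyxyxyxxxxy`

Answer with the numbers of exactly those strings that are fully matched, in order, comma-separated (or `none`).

1 → no match — must end with `xy`
2 → no match
3 → match
4 → no match — must end with `xy`
5 → match
6 → no match
7 → match
8 → no match
9 → match

3, 5, 7, 9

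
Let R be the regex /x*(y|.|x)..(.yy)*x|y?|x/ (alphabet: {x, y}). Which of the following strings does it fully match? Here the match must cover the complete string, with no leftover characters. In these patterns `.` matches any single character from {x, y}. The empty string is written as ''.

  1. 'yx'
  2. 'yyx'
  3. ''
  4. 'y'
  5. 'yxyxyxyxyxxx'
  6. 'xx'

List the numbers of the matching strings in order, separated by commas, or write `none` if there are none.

3, 4

1 → no match
2 → no match
3 → match
4 → match
5 → no match
6 → no match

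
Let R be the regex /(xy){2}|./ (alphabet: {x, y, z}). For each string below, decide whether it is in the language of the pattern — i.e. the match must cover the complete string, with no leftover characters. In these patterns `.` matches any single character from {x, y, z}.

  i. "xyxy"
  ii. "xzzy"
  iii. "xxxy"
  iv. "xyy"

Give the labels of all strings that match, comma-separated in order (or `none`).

i → match
ii → no match
iii → no match
iv → no match

i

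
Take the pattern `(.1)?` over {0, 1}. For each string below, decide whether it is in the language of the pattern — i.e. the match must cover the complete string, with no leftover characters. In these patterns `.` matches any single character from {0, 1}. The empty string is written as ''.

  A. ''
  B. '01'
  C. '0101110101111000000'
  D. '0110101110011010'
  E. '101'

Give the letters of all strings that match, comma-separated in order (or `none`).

A → match
B → match
C → no match
D → no match
E → no match

A, B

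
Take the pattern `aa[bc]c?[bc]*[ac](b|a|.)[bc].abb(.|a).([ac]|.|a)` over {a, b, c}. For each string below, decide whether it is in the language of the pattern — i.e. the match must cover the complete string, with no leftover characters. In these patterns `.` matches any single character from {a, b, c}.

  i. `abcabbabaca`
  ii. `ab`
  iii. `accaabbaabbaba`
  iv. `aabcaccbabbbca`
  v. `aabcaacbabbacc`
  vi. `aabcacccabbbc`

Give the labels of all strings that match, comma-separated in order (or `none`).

iv, v

i → no match — must start with `aa`
ii → no match — must start with `aa`
iii → no match — must start with `aa`
iv → match
v → match
vi → no match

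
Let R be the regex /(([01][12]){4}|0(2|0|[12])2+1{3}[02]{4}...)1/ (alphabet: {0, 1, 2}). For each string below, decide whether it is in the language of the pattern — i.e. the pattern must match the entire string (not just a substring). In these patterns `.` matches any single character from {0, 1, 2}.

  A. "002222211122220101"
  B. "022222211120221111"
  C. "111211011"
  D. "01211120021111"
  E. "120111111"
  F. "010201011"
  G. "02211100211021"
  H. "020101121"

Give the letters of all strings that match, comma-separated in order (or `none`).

A, B, C, D, E, F, H

A → match
B → match
C → match
D → match
E → match
F → match
G → no match
H → match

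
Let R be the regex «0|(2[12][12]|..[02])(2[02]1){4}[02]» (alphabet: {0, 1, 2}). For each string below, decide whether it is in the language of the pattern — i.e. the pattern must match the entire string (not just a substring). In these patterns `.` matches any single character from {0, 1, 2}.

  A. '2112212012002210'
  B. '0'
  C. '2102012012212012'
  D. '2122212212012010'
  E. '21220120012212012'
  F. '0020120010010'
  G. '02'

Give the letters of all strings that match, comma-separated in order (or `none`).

B, C, D

A → no match
B → match
C → match
D → match
E → no match
F → no match
G → no match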